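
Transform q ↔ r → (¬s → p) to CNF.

q ↔ r → (¬s → p)
≡ (q → (r → (¬s → p))) ∧ ((r → (¬s → p)) → q)   (eliminate ↔)
≡ (¬q ∨ (r → (¬s → p))) ∧ ((r → (¬s → p)) → q)   (eliminate →)
≡ (¬q ∨ ¬r ∨ (¬s → p)) ∧ ((r → (¬s → p)) → q)   (eliminate →)
≡ (¬q ∨ ¬r ∨ ¬¬s ∨ p) ∧ ((r → (¬s → p)) → q)   (eliminate →)
≡ (¬q ∨ ¬r ∨ ¬¬s ∨ p) ∧ (¬(r → (¬s → p)) ∨ q)   (eliminate →)
≡ (¬q ∨ ¬r ∨ ¬¬s ∨ p) ∧ (¬(¬r ∨ (¬s → p)) ∨ q)   (eliminate →)
≡ (¬q ∨ ¬r ∨ ¬¬s ∨ p) ∧ (¬(¬r ∨ ¬¬s ∨ p) ∨ q)   (eliminate →)
≡ (¬q ∨ ¬r ∨ s ∨ p) ∧ (¬(¬r ∨ ¬¬s ∨ p) ∨ q)   (double negation)
≡ (¬q ∨ ¬r ∨ s ∨ p) ∧ (¬¬r ∧ ¬¬¬s ∧ ¬p ∨ q)   (De Morgan)
≡ (¬q ∨ ¬r ∨ s ∨ p) ∧ (r ∧ ¬¬¬s ∧ ¬p ∨ q)   (double negation)
≡ (¬q ∨ ¬r ∨ s ∨ p) ∧ (r ∧ ¬s ∧ ¬p ∨ q)   (double negation)
≡ (¬q ∨ ¬r ∨ s ∨ p) ∧ (r ∨ q) ∧ (¬s ∨ q) ∧ (¬p ∨ q)   (distribute ∨ over ∧)

(¬q ∨ ¬r ∨ s ∨ p) ∧ (r ∨ q) ∧ (¬s ∨ q) ∧ (¬p ∨ q)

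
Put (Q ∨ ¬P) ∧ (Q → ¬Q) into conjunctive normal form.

(Q ∨ ¬P) ∧ ¬Q

(Q ∨ ¬P) ∧ (Q → ¬Q)
= (Q ∨ ¬P) ∧ (¬Q ∨ ¬Q)   [eliminate →]
= (Q ∨ ¬P) ∧ ¬Q   [simplify]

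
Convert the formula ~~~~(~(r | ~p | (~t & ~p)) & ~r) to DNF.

~r & p

~~~~(~(r | ~p | (~t & ~p)) & ~r)
≡ ~~(~(r | ~p | (~t & ~p)) & ~r)   (double negation)
≡ ~(r | ~p | (~t & ~p)) & ~r   (double negation)
≡ ~r & ~~p & ~(~t & ~p) & ~r   (De Morgan)
≡ ~r & p & ~(~t & ~p) & ~r   (double negation)
≡ ~r & p & (~~t | ~~p) & ~r   (De Morgan)
≡ ~r & p & (t | ~~p) & ~r   (double negation)
≡ ~r & p & (t | p) & ~r   (double negation)
≡ (~r & p & t & ~r) | (~r & p & p & ~r)   (distribute & over |)
≡ ~r & p   (simplify)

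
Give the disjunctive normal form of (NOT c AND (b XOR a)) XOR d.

(NOT c AND b AND NOT a AND NOT d) OR (NOT c AND NOT b AND a AND NOT d) OR (c AND d) OR (NOT b AND NOT a AND d) OR (a AND b AND d)

(NOT c AND (b XOR a)) XOR d
≡ (NOT c AND (b XOR a) AND NOT d) OR (NOT (NOT c AND (b XOR a)) AND d)   — expand XOR
≡ (NOT c AND ((b AND NOT a) OR (NOT b AND a)) AND NOT d) OR (NOT (NOT c AND (b XOR a)) AND d)   — expand XOR
≡ (NOT c AND ((b AND NOT a) OR (NOT b AND a)) AND NOT d) OR (NOT (NOT c AND ((b AND NOT a) OR (NOT b AND a))) AND d)   — expand XOR
≡ (NOT c AND ((b AND NOT a) OR (NOT b AND a)) AND NOT d) OR ((NOT NOT c OR NOT ((b AND NOT a) OR (NOT b AND a))) AND d)   — De Morgan
≡ (NOT c AND ((b AND NOT a) OR (NOT b AND a)) AND NOT d) OR ((c OR NOT ((b AND NOT a) OR (NOT b AND a))) AND d)   — double negation
≡ (NOT c AND ((b AND NOT a) OR (NOT b AND a)) AND NOT d) OR ((c OR (NOT (b AND NOT a) AND NOT (NOT b AND a))) AND d)   — De Morgan
≡ (NOT c AND ((b AND NOT a) OR (NOT b AND a)) AND NOT d) OR ((c OR ((NOT b OR NOT NOT a) AND NOT (NOT b AND a))) AND d)   — De Morgan
≡ (NOT c AND ((b AND NOT a) OR (NOT b AND a)) AND NOT d) OR ((c OR ((NOT b OR a) AND NOT (NOT b AND a))) AND d)   — double negation
≡ (NOT c AND ((b AND NOT a) OR (NOT b AND a)) AND NOT d) OR ((c OR ((NOT b OR a) AND (NOT NOT b OR NOT a))) AND d)   — De Morgan
≡ (NOT c AND ((b AND NOT a) OR (NOT b AND a)) AND NOT d) OR ((c OR ((NOT b OR a) AND (b OR NOT a))) AND d)   — double negation
≡ (NOT c AND b AND NOT a AND NOT d) OR (NOT c AND NOT b AND a AND NOT d) OR (c AND d) OR (NOT b AND b AND d) OR (NOT b AND NOT a AND d) OR (a AND b AND d) OR (a AND NOT a AND d)   — distribute AND over OR
≡ (NOT c AND b AND NOT a AND NOT d) OR (NOT c AND NOT b AND a AND NOT d) OR (c AND d) OR (NOT b AND NOT a AND d) OR (a AND b AND d)   — simplify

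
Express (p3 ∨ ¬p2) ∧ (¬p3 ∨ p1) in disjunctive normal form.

(p3 ∧ p1) ∨ (¬p2 ∧ ¬p3) ∨ (¬p2 ∧ p1)

(p3 ∨ ¬p2) ∧ (¬p3 ∨ p1)
≡ (p3 ∧ ¬p3) ∨ (p3 ∧ p1) ∨ (¬p2 ∧ ¬p3) ∨ (¬p2 ∧ p1)   [distribute ∧ over ∨]
≡ (p3 ∧ p1) ∨ (¬p2 ∧ ¬p3) ∨ (¬p2 ∧ p1)   [simplify]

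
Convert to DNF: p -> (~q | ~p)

~p | ~q

p -> (~q | ~p)
≡ ~p | ~q | ~p   (eliminate ->)
≡ ~p | ~q   (simplify)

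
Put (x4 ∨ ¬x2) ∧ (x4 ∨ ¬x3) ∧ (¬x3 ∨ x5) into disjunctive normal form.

x4 ∧ ¬x3 ∨ x4 ∧ x5 ∨ ¬x2 ∧ ¬x3

(x4 ∨ ¬x2) ∧ (x4 ∨ ¬x3) ∧ (¬x3 ∨ x5)
⇔ x4 ∧ x4 ∧ ¬x3 ∨ x4 ∧ x4 ∧ x5 ∨ x4 ∧ ¬x3 ∧ ¬x3 ∨ x4 ∧ ¬x3 ∧ x5 ∨ ¬x2 ∧ x4 ∧ ¬x3 ∨ ¬x2 ∧ x4 ∧ x5 ∨ ¬x2 ∧ ¬x3 ∧ ¬x3 ∨ ¬x2 ∧ ¬x3 ∧ x5   [distribute ∧ over ∨]
⇔ x4 ∧ ¬x3 ∨ x4 ∧ x5 ∨ ¬x2 ∧ ¬x3   [simplify]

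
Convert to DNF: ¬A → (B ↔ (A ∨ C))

A ∨ (¬B ∧ ¬A ∧ ¬C) ∨ (C ∧ B)

¬A → (B ↔ (A ∨ C))
≡ ¬¬A ∨ (B ↔ (A ∨ C))   [eliminate →]
≡ ¬¬A ∨ ((B → (A ∨ C)) ∧ ((A ∨ C) → B))   [eliminate ↔]
≡ ¬¬A ∨ ((¬B ∨ A ∨ C) ∧ ((A ∨ C) → B))   [eliminate →]
≡ ¬¬A ∨ ((¬B ∨ A ∨ C) ∧ (¬(A ∨ C) ∨ B))   [eliminate →]
≡ A ∨ ((¬B ∨ A ∨ C) ∧ (¬(A ∨ C) ∨ B))   [double negation]
≡ A ∨ ((¬B ∨ A ∨ C) ∧ ((¬A ∧ ¬C) ∨ B))   [De Morgan]
≡ A ∨ (¬B ∧ ¬A ∧ ¬C) ∨ (¬B ∧ B) ∨ (A ∧ ¬A ∧ ¬C) ∨ (A ∧ B) ∨ (C ∧ ¬A ∧ ¬C) ∨ (C ∧ B)   [distribute ∧ over ∨]
≡ A ∨ (¬B ∧ ¬A ∧ ¬C) ∨ (C ∧ B)   [simplify]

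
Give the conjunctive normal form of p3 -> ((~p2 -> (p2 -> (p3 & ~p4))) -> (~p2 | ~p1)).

~p3 | ~p2 | ~p1

p3 -> ((~p2 -> (p2 -> (p3 & ~p4))) -> (~p2 | ~p1))
= ~p3 | ((~p2 -> (p2 -> (p3 & ~p4))) -> (~p2 | ~p1))
= ~p3 | ~(~p2 -> (p2 -> (p3 & ~p4))) | ~p2 | ~p1
= ~p3 | ~(~~p2 | (p2 -> (p3 & ~p4))) | ~p2 | ~p1
= ~p3 | ~(~~p2 | ~p2 | (p3 & ~p4)) | ~p2 | ~p1
= ~p3 | (~~~p2 & ~~p2 & ~(p3 & ~p4)) | ~p2 | ~p1
= ~p3 | (~p2 & ~~p2 & ~(p3 & ~p4)) | ~p2 | ~p1
= ~p3 | (~p2 & p2 & ~(p3 & ~p4)) | ~p2 | ~p1
= ~p3 | (~p2 & p2 & (~p3 | ~~p4)) | ~p2 | ~p1
= ~p3 | (~p2 & p2 & (~p3 | p4)) | ~p2 | ~p1
= (~p3 | ~p2 | ~p2 | ~p1) & (~p3 | p2 | ~p2 | ~p1) & (~p3 | ~p3 | p4 | ~p2 | ~p1)
= ~p3 | ~p2 | ~p1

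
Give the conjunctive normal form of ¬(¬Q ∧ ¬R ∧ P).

¬(¬Q ∧ ¬R ∧ P)
⇔ ¬¬Q ∨ ¬¬R ∨ ¬P   — De Morgan
⇔ Q ∨ ¬¬R ∨ ¬P   — double negation
⇔ Q ∨ R ∨ ¬P   — double negation

Q ∨ R ∨ ¬P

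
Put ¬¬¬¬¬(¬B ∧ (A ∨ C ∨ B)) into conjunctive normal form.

¬¬¬¬¬(¬B ∧ (A ∨ C ∨ B))
≡ ¬¬¬(¬B ∧ (A ∨ C ∨ B))   (double negation)
≡ ¬(¬B ∧ (A ∨ C ∨ B))   (double negation)
≡ ¬¬B ∨ ¬(A ∨ C ∨ B)   (De Morgan)
≡ B ∨ ¬(A ∨ C ∨ B)   (double negation)
≡ B ∨ (¬A ∧ ¬C ∧ ¬B)   (De Morgan)
≡ (B ∨ ¬A) ∧ (B ∨ ¬C) ∧ (B ∨ ¬B)   (distribute ∨ over ∧)
≡ (B ∨ ¬A) ∧ (B ∨ ¬C)   (simplify)

(B ∨ ¬A) ∧ (B ∨ ¬C)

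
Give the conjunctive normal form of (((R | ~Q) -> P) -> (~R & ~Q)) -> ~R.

~R | P

(((R | ~Q) -> P) -> (~R & ~Q)) -> ~R
⇔ ~(((R | ~Q) -> P) -> (~R & ~Q)) | ~R
⇔ ~(~((R | ~Q) -> P) | (~R & ~Q)) | ~R
⇔ ~(~(~(R | ~Q) | P) | (~R & ~Q)) | ~R
⇔ (~~(~(R | ~Q) | P) & ~(~R & ~Q)) | ~R
⇔ ((~(R | ~Q) | P) & ~(~R & ~Q)) | ~R
⇔ (((~R & ~~Q) | P) & ~(~R & ~Q)) | ~R
⇔ (((~R & Q) | P) & ~(~R & ~Q)) | ~R
⇔ (((~R & Q) | P) & (~~R | ~~Q)) | ~R
⇔ (((~R & Q) | P) & (R | ~~Q)) | ~R
⇔ (((~R & Q) | P) & (R | Q)) | ~R
⇔ (~R | P | ~R) & (Q | P | ~R) & (R | Q | ~R)
⇔ ~R | P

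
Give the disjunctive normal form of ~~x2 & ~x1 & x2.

~~x2 & ~x1 & x2
≡ x2 & ~x1 & x2   [double negation]
≡ x2 & ~x1   [simplify]

x2 & ~x1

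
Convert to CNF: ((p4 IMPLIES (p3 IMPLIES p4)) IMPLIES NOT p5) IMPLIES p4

((p4 IMPLIES (p3 IMPLIES p4)) IMPLIES NOT p5) IMPLIES p4
⇔ NOT ((p4 IMPLIES (p3 IMPLIES p4)) IMPLIES NOT p5) OR p4   [eliminate IMPLIES]
⇔ NOT (NOT (p4 IMPLIES (p3 IMPLIES p4)) OR NOT p5) OR p4   [eliminate IMPLIES]
⇔ NOT (NOT (NOT p4 OR (p3 IMPLIES p4)) OR NOT p5) OR p4   [eliminate IMPLIES]
⇔ NOT (NOT (NOT p4 OR NOT p3 OR p4) OR NOT p5) OR p4   [eliminate IMPLIES]
⇔ (NOT NOT (NOT p4 OR NOT p3 OR p4) AND NOT NOT p5) OR p4   [De Morgan]
⇔ ((NOT p4 OR NOT p3 OR p4) AND NOT NOT p5) OR p4   [double negation]
⇔ ((NOT p4 OR NOT p3 OR p4) AND p5) OR p4   [double negation]
⇔ (NOT p4 OR NOT p3 OR p4 OR p4) AND (p5 OR p4)   [distribute OR over AND]
⇔ p5 OR p4   [simplify]

p5 OR p4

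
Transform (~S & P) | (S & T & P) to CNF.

(~S & P) | (S & T & P)
≡ (~S | S) & (~S | T) & (~S | P) & (P | S) & (P | T) & (P | P)   (distribute | over &)
≡ (~S | T) & P   (simplify)

(~S | T) & P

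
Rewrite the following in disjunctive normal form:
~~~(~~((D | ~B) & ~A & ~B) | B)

A & ~B

~~~(~~((D | ~B) & ~A & ~B) | B)
⇔ ~(~~((D | ~B) & ~A & ~B) | B)   [double negation]
⇔ ~~~((D | ~B) & ~A & ~B) & ~B   [De Morgan]
⇔ ~((D | ~B) & ~A & ~B) & ~B   [double negation]
⇔ (~(D | ~B) | ~~A | ~~B) & ~B   [De Morgan]
⇔ ((~D & ~~B) | ~~A | ~~B) & ~B   [De Morgan]
⇔ ((~D & B) | ~~A | ~~B) & ~B   [double negation]
⇔ ((~D & B) | A | ~~B) & ~B   [double negation]
⇔ ((~D & B) | A | B) & ~B   [double negation]
⇔ (~D & B & ~B) | (A & ~B) | (B & ~B)   [distribute & over |]
⇔ A & ~B   [simplify]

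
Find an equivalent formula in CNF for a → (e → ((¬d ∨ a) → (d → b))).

¬a ∨ ¬e ∨ ¬d ∨ b

a → (e → ((¬d ∨ a) → (d → b)))
⇔ ¬a ∨ (e → ((¬d ∨ a) → (d → b)))   (eliminate →)
⇔ ¬a ∨ ¬e ∨ ((¬d ∨ a) → (d → b))   (eliminate →)
⇔ ¬a ∨ ¬e ∨ ¬(¬d ∨ a) ∨ (d → b)   (eliminate →)
⇔ ¬a ∨ ¬e ∨ ¬(¬d ∨ a) ∨ ¬d ∨ b   (eliminate →)
⇔ ¬a ∨ ¬e ∨ (¬¬d ∧ ¬a) ∨ ¬d ∨ b   (De Morgan)
⇔ ¬a ∨ ¬e ∨ (d ∧ ¬a) ∨ ¬d ∨ b   (double negation)
⇔ (¬a ∨ ¬e ∨ d ∨ ¬d ∨ b) ∧ (¬a ∨ ¬e ∨ ¬a ∨ ¬d ∨ b)   (distribute ∨ over ∧)
⇔ ¬a ∨ ¬e ∨ ¬d ∨ b   (simplify)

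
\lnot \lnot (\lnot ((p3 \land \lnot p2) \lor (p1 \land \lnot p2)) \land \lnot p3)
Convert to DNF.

\lnot \lnot (\lnot ((p3 \land \lnot p2) \lor (p1 \land \lnot p2)) \land \lnot p3)
≡ \lnot ((p3 \land \lnot p2) \lor (p1 \land \lnot p2)) \land \lnot p3   — double negation
≡ \lnot (p3 \land \lnot p2) \land \lnot (p1 \land \lnot p2) \land \lnot p3   — De Morgan
≡ (\lnot p3 \lor \lnot \lnot p2) \land \lnot (p1 \land \lnot p2) \land \lnot p3   — De Morgan
≡ (\lnot p3 \lor p2) \land \lnot (p1 \land \lnot p2) \land \lnot p3   — double negation
≡ (\lnot p3 \lor p2) \land (\lnot p1 \lor \lnot \lnot p2) \land \lnot p3   — De Morgan
≡ (\lnot p3 \lor p2) \land (\lnot p1 \lor p2) \land \lnot p3   — double negation
≡ (\lnot p3 \land \lnot p1 \land \lnot p3) \lor (\lnot p3 \land p2 \land \lnot p3) \lor (p2 \land \lnot p1 \land \lnot p3) \lor (p2 \land p2 \land \lnot p3)   — distribute \land over \lor
≡ (\lnot p3 \land \lnot p1) \lor (\lnot p3 \land p2)   — simplify

(\lnot p3 \land \lnot p1) \lor (\lnot p3 \land p2)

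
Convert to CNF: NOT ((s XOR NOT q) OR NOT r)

(NOT s OR NOT q) AND (q OR s) AND r

NOT ((s XOR NOT q) OR NOT r)
≡ NOT (((s OR NOT q) AND NOT (s AND NOT q)) OR NOT r)   [expand XOR]
≡ NOT ((s OR NOT q) AND NOT (s AND NOT q)) AND NOT NOT r   [De Morgan]
≡ (NOT (s OR NOT q) OR NOT NOT (s AND NOT q)) AND NOT NOT r   [De Morgan]
≡ ((NOT s AND NOT NOT q) OR NOT NOT (s AND NOT q)) AND NOT NOT r   [De Morgan]
≡ ((NOT s AND q) OR NOT NOT (s AND NOT q)) AND NOT NOT r   [double negation]
≡ ((NOT s AND q) OR (s AND NOT q)) AND NOT NOT r   [double negation]
≡ ((NOT s AND q) OR (s AND NOT q)) AND r   [double negation]
≡ (NOT s OR s) AND (NOT s OR NOT q) AND (q OR s) AND (q OR NOT q) AND r   [distribute OR over AND]
≡ (NOT s OR NOT q) AND (q OR s) AND r   [simplify]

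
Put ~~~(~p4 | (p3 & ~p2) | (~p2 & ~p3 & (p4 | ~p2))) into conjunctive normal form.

~~~(~p4 | (p3 & ~p2) | (~p2 & ~p3 & (p4 | ~p2)))
≡ ~(~p4 | (p3 & ~p2) | (~p2 & ~p3 & (p4 | ~p2)))   [double negation]
≡ ~~p4 & ~(p3 & ~p2) & ~(~p2 & ~p3 & (p4 | ~p2))   [De Morgan]
≡ p4 & ~(p3 & ~p2) & ~(~p2 & ~p3 & (p4 | ~p2))   [double negation]
≡ p4 & (~p3 | ~~p2) & ~(~p2 & ~p3 & (p4 | ~p2))   [De Morgan]
≡ p4 & (~p3 | p2) & ~(~p2 & ~p3 & (p4 | ~p2))   [double negation]
≡ p4 & (~p3 | p2) & (~~p2 | ~~p3 | ~(p4 | ~p2))   [De Morgan]
≡ p4 & (~p3 | p2) & (p2 | ~~p3 | ~(p4 | ~p2))   [double negation]
≡ p4 & (~p3 | p2) & (p2 | p3 | ~(p4 | ~p2))   [double negation]
≡ p4 & (~p3 | p2) & (p2 | p3 | (~p4 & ~~p2))   [De Morgan]
≡ p4 & (~p3 | p2) & (p2 | p3 | (~p4 & p2))   [double negation]
≡ p4 & (~p3 | p2) & (p2 | p3 | ~p4) & (p2 | p3 | p2)   [distribute | over &]
≡ p4 & (~p3 | p2) & (p2 | p3)   [simplify]

p4 & (~p3 | p2) & (p2 | p3)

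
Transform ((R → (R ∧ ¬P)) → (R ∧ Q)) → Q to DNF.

((R → (R ∧ ¬P)) → (R ∧ Q)) → Q
= ¬((R → (R ∧ ¬P)) → (R ∧ Q)) ∨ Q
= ¬(¬(R → (R ∧ ¬P)) ∨ (R ∧ Q)) ∨ Q
= ¬(¬(¬R ∨ (R ∧ ¬P)) ∨ (R ∧ Q)) ∨ Q
= (¬¬(¬R ∨ (R ∧ ¬P)) ∧ ¬(R ∧ Q)) ∨ Q
= ((¬R ∨ (R ∧ ¬P)) ∧ ¬(R ∧ Q)) ∨ Q
= ((¬R ∨ (R ∧ ¬P)) ∧ (¬R ∨ ¬Q)) ∨ Q
= (¬R ∧ ¬R) ∨ (¬R ∧ ¬Q) ∨ (R ∧ ¬P ∧ ¬R) ∨ (R ∧ ¬P ∧ ¬Q) ∨ Q
= ¬R ∨ (R ∧ ¬P ∧ ¬Q) ∨ Q

¬R ∨ (R ∧ ¬P ∧ ¬Q) ∨ Q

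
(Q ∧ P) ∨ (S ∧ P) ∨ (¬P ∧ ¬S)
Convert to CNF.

(Q ∧ P) ∨ (S ∧ P) ∨ (¬P ∧ ¬S)
= (Q ∨ S ∨ ¬P) ∧ (Q ∨ S ∨ ¬S) ∧ (Q ∨ P ∨ ¬P) ∧ (Q ∨ P ∨ ¬S) ∧ (P ∨ S ∨ ¬P) ∧ (P ∨ S ∨ ¬S) ∧ (P ∨ P ∨ ¬P) ∧ (P ∨ P ∨ ¬S)   — distribute ∨ over ∧
= (Q ∨ S ∨ ¬P) ∧ (P ∨ ¬S)   — simplify

(Q ∨ S ∨ ¬P) ∧ (P ∨ ¬S)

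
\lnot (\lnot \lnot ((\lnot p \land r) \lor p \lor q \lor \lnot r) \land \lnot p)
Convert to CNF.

\lnot (\lnot \lnot ((\lnot p \land r) \lor p \lor q \lor \lnot r) \land \lnot p)
⇔ \lnot \lnot \lnot ((\lnot p \land r) \lor p \lor q \lor \lnot r) \lor \lnot \lnot p   [De Morgan]
⇔ \lnot ((\lnot p \land r) \lor p \lor q \lor \lnot r) \lor \lnot \lnot p   [double negation]
⇔ (\lnot (\lnot p \land r) \land \lnot p \land \lnot q \land \lnot \lnot r) \lor \lnot \lnot p   [De Morgan]
⇔ ((\lnot \lnot p \lor \lnot r) \land \lnot p \land \lnot q \land \lnot \lnot r) \lor \lnot \lnot p   [De Morgan]
⇔ ((p \lor \lnot r) \land \lnot p \land \lnot q \land \lnot \lnot r) \lor \lnot \lnot p   [double negation]
⇔ ((p \lor \lnot r) \land \lnot p \land \lnot q \land r) \lor \lnot \lnot p   [double negation]
⇔ ((p \lor \lnot r) \land \lnot p \land \lnot q \land r) \lor p   [double negation]
⇔ (p \lor \lnot r \lor p) \land (\lnot p \lor p) \land (\lnot q \lor p) \land (r \lor p)   [distribute \lor over \land]
⇔ (p \lor \lnot r) \land (\lnot q \lor p) \land (r \lor p)   [simplify]

(p \lor \lnot r) \land (\lnot q \lor p) \land (r \lor p)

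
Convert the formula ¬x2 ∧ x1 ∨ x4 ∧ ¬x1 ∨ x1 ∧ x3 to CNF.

¬x2 ∧ x1 ∨ x4 ∧ ¬x1 ∨ x1 ∧ x3
⇔ (¬x2 ∨ x4 ∨ x1) ∧ (¬x2 ∨ x4 ∨ x3) ∧ (¬x2 ∨ ¬x1 ∨ x1) ∧ (¬x2 ∨ ¬x1 ∨ x3) ∧ (x1 ∨ x4 ∨ x1) ∧ (x1 ∨ x4 ∨ x3) ∧ (x1 ∨ ¬x1 ∨ x1) ∧ (x1 ∨ ¬x1 ∨ x3)   [distribute ∨ over ∧]
⇔ (¬x2 ∨ x4 ∨ x3) ∧ (¬x2 ∨ ¬x1 ∨ x3) ∧ (x1 ∨ x4)   [simplify]

(¬x2 ∨ x4 ∨ x3) ∧ (¬x2 ∨ ¬x1 ∨ x3) ∧ (x1 ∨ x4)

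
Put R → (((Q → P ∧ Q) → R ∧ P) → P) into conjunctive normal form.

R → (((Q → P ∧ Q) → R ∧ P) → P)
≡ ¬R ∨ (((Q → P ∧ Q) → R ∧ P) → P)
≡ ¬R ∨ ¬((Q → P ∧ Q) → R ∧ P) ∨ P
≡ ¬R ∨ ¬(¬(Q → P ∧ Q) ∨ R ∧ P) ∨ P
≡ ¬R ∨ ¬(¬(¬Q ∨ P ∧ Q) ∨ R ∧ P) ∨ P
≡ ¬R ∨ ¬¬(¬Q ∨ P ∧ Q) ∧ ¬(R ∧ P) ∨ P
≡ ¬R ∨ (¬Q ∨ P ∧ Q) ∧ ¬(R ∧ P) ∨ P
≡ ¬R ∨ (¬Q ∨ P ∧ Q) ∧ (¬R ∨ ¬P) ∨ P
≡ (¬R ∨ ¬Q ∨ P ∨ P) ∧ (¬R ∨ ¬Q ∨ Q ∨ P) ∧ (¬R ∨ ¬R ∨ ¬P ∨ P)
≡ ¬R ∨ ¬Q ∨ P

¬R ∨ ¬Q ∨ P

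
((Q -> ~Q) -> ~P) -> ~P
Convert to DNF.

((Q -> ~Q) -> ~P) -> ~P
≡ ~((Q -> ~Q) -> ~P) | ~P   [eliminate ->]
≡ ~(~(Q -> ~Q) | ~P) | ~P   [eliminate ->]
≡ ~(~(~Q | ~Q) | ~P) | ~P   [eliminate ->]
≡ (~~(~Q | ~Q) & ~~P) | ~P   [De Morgan]
≡ ((~Q | ~Q) & ~~P) | ~P   [double negation]
≡ ((~Q | ~Q) & P) | ~P   [double negation]
≡ (~Q & P) | (~Q & P) | ~P   [distribute & over |]
≡ (~Q & P) | ~P   [simplify]

(~Q & P) | ~P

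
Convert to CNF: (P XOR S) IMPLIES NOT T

(P XOR S) IMPLIES NOT T
⇔ NOT (P XOR S) OR NOT T   [eliminate IMPLIES]
⇔ NOT ((P OR S) AND NOT (P AND S)) OR NOT T   [expand XOR]
⇔ NOT (P OR S) OR NOT NOT (P AND S) OR NOT T   [De Morgan]
⇔ (NOT P AND NOT S) OR NOT NOT (P AND S) OR NOT T   [De Morgan]
⇔ (NOT P AND NOT S) OR (P AND S) OR NOT T   [double negation]
⇔ (NOT P OR P OR NOT T) AND (NOT P OR S OR NOT T) AND (NOT S OR P OR NOT T) AND (NOT S OR S OR NOT T)   [distribute OR over AND]
⇔ (NOT P OR S OR NOT T) AND (NOT S OR P OR NOT T)   [simplify]

(NOT P OR S OR NOT T) AND (NOT S OR P OR NOT T)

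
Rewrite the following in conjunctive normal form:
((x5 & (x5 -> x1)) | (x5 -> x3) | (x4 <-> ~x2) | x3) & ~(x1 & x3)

(~x5 | x1 | x3 | ~x4 | ~x2) & (~x5 | x1 | x3 | x2 | x4) & (~x1 | ~x3)

((x5 & (x5 -> x1)) | (x5 -> x3) | (x4 <-> ~x2) | x3) & ~(x1 & x3)
⇔ ((x5 & (~x5 | x1)) | (x5 -> x3) | (x4 <-> ~x2) | x3) & ~(x1 & x3)   [eliminate ->]
⇔ ((x5 & (~x5 | x1)) | ~x5 | x3 | (x4 <-> ~x2) | x3) & ~(x1 & x3)   [eliminate ->]
⇔ ((x5 & (~x5 | x1)) | ~x5 | x3 | ((x4 -> ~x2) & (~x2 -> x4)) | x3) & ~(x1 & x3)   [eliminate <->]
⇔ ((x5 & (~x5 | x1)) | ~x5 | x3 | ((~x4 | ~x2) & (~x2 -> x4)) | x3) & ~(x1 & x3)   [eliminate ->]
⇔ ((x5 & (~x5 | x1)) | ~x5 | x3 | ((~x4 | ~x2) & (~~x2 | x4)) | x3) & ~(x1 & x3)   [eliminate ->]
⇔ ((x5 & (~x5 | x1)) | ~x5 | x3 | ((~x4 | ~x2) & (x2 | x4)) | x3) & ~(x1 & x3)   [double negation]
⇔ ((x5 & (~x5 | x1)) | ~x5 | x3 | ((~x4 | ~x2) & (x2 | x4)) | x3) & (~x1 | ~x3)   [De Morgan]
⇔ (x5 | ~x5 | x3 | ~x4 | ~x2 | x3) & (x5 | ~x5 | x3 | x2 | x4 | x3) & (~x5 | x1 | ~x5 | x3 | ~x4 | ~x2 | x3) & (~x5 | x1 | ~x5 | x3 | x2 | x4 | x3) & (~x1 | ~x3)   [distribute | over &]
⇔ (~x5 | x1 | x3 | ~x4 | ~x2) & (~x5 | x1 | x3 | x2 | x4) & (~x1 | ~x3)   [simplify]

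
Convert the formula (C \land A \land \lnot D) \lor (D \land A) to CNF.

(C \lor D) \land A

(C \land A \land \lnot D) \lor (D \land A)
≡ (C \lor D) \land (C \lor A) \land (A \lor D) \land (A \lor A) \land (\lnot D \lor D) \land (\lnot D \lor A)   (distribute \lor over \land)
≡ (C \lor D) \land A   (simplify)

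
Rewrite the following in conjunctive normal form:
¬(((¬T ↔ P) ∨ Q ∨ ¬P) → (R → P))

¬(((¬T ↔ P) ∨ Q ∨ ¬P) → (R → P))
⇔ ¬(¬((¬T ↔ P) ∨ Q ∨ ¬P) ∨ (R → P))   — eliminate →
⇔ ¬(¬(((¬T → P) ∧ (P → ¬T)) ∨ Q ∨ ¬P) ∨ (R → P))   — eliminate ↔
⇔ ¬(¬(((¬¬T ∨ P) ∧ (P → ¬T)) ∨ Q ∨ ¬P) ∨ (R → P))   — eliminate →
⇔ ¬(¬(((¬¬T ∨ P) ∧ (¬P ∨ ¬T)) ∨ Q ∨ ¬P) ∨ (R → P))   — eliminate →
⇔ ¬(¬(((¬¬T ∨ P) ∧ (¬P ∨ ¬T)) ∨ Q ∨ ¬P) ∨ ¬R ∨ P)   — eliminate →
⇔ ¬¬(((¬¬T ∨ P) ∧ (¬P ∨ ¬T)) ∨ Q ∨ ¬P) ∧ ¬¬R ∧ ¬P   — De Morgan
⇔ (((¬¬T ∨ P) ∧ (¬P ∨ ¬T)) ∨ Q ∨ ¬P) ∧ ¬¬R ∧ ¬P   — double negation
⇔ (((T ∨ P) ∧ (¬P ∨ ¬T)) ∨ Q ∨ ¬P) ∧ ¬¬R ∧ ¬P   — double negation
⇔ (((T ∨ P) ∧ (¬P ∨ ¬T)) ∨ Q ∨ ¬P) ∧ R ∧ ¬P   — double negation
⇔ (T ∨ P ∨ Q ∨ ¬P) ∧ (¬P ∨ ¬T ∨ Q ∨ ¬P) ∧ R ∧ ¬P   — distribute ∨ over ∧
⇔ R ∧ ¬P   — simplify

R ∧ ¬P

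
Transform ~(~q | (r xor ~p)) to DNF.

~(~q | (r xor ~p))
≡ ~(~q | (r & ~~p) | (~r & ~p))   (expand xor)
≡ ~~q & ~(r & ~~p) & ~(~r & ~p)   (De Morgan)
≡ q & ~(r & ~~p) & ~(~r & ~p)   (double negation)
≡ q & (~r | ~~~p) & ~(~r & ~p)   (De Morgan)
≡ q & (~r | ~p) & ~(~r & ~p)   (double negation)
≡ q & (~r | ~p) & (~~r | ~~p)   (De Morgan)
≡ q & (~r | ~p) & (r | ~~p)   (double negation)
≡ q & (~r | ~p) & (r | p)   (double negation)
≡ (q & ~r & r) | (q & ~r & p) | (q & ~p & r) | (q & ~p & p)   (distribute & over |)
≡ (q & ~r & p) | (q & ~p & r)   (simplify)

(q & ~r & p) | (q & ~p & r)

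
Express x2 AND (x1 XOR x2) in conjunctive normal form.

x2 AND (x1 XOR x2)
⇔ x2 AND (x1 OR x2) AND NOT (x1 AND x2)
⇔ x2 AND (x1 OR x2) AND (NOT x1 OR NOT x2)
⇔ x2 AND (NOT x1 OR NOT x2)

x2 AND (NOT x1 OR NOT x2)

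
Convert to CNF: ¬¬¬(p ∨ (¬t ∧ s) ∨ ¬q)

¬p ∧ (t ∨ ¬s) ∧ q

¬¬¬(p ∨ (¬t ∧ s) ∨ ¬q)
= ¬(p ∨ (¬t ∧ s) ∨ ¬q)   [double negation]
= ¬p ∧ ¬(¬t ∧ s) ∧ ¬¬q   [De Morgan]
= ¬p ∧ (¬¬t ∨ ¬s) ∧ ¬¬q   [De Morgan]
= ¬p ∧ (t ∨ ¬s) ∧ ¬¬q   [double negation]
= ¬p ∧ (t ∨ ¬s) ∧ q   [double negation]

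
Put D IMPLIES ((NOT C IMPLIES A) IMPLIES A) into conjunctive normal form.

NOT D OR NOT C OR A

D IMPLIES ((NOT C IMPLIES A) IMPLIES A)
⇔ NOT D OR ((NOT C IMPLIES A) IMPLIES A)
⇔ NOT D OR NOT (NOT C IMPLIES A) OR A
⇔ NOT D OR NOT (NOT NOT C OR A) OR A
⇔ NOT D OR (NOT NOT NOT C AND NOT A) OR A
⇔ NOT D OR (NOT C AND NOT A) OR A
⇔ (NOT D OR NOT C OR A) AND (NOT D OR NOT A OR A)
⇔ NOT D OR NOT C OR A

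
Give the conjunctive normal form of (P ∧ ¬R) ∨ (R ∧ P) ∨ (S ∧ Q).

(P ∧ ¬R) ∨ (R ∧ P) ∨ (S ∧ Q)
≡ (P ∨ R ∨ S) ∧ (P ∨ R ∨ Q) ∧ (P ∨ P ∨ S) ∧ (P ∨ P ∨ Q) ∧ (¬R ∨ R ∨ S) ∧ (¬R ∨ R ∨ Q) ∧ (¬R ∨ P ∨ S) ∧ (¬R ∨ P ∨ Q)   [distribute ∨ over ∧]
≡ (P ∨ S) ∧ (P ∨ Q)   [simplify]

(P ∨ S) ∧ (P ∨ Q)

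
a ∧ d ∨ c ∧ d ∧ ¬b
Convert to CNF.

a ∧ d ∨ c ∧ d ∧ ¬b
= (a ∨ c) ∧ (a ∨ d) ∧ (a ∨ ¬b) ∧ (d ∨ c) ∧ (d ∨ d) ∧ (d ∨ ¬b)   — distribute ∨ over ∧
= (a ∨ c) ∧ (a ∨ ¬b) ∧ d   — simplify

(a ∨ c) ∧ (a ∨ ¬b) ∧ d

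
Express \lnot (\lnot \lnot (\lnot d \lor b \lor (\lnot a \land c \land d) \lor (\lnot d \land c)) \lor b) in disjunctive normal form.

(d \land \lnot b \land a) \lor (d \land \lnot b \land \lnot c)

\lnot (\lnot \lnot (\lnot d \lor b \lor (\lnot a \land c \land d) \lor (\lnot d \land c)) \lor b)
= \lnot \lnot \lnot (\lnot d \lor b \lor (\lnot a \land c \land d) \lor (\lnot d \land c)) \land \lnot b   [De Morgan]
= \lnot (\lnot d \lor b \lor (\lnot a \land c \land d) \lor (\lnot d \land c)) \land \lnot b   [double negation]
= \lnot \lnot d \land \lnot b \land \lnot (\lnot a \land c \land d) \land \lnot (\lnot d \land c) \land \lnot b   [De Morgan]
= d \land \lnot b \land \lnot (\lnot a \land c \land d) \land \lnot (\lnot d \land c) \land \lnot b   [double negation]
= d \land \lnot b \land (\lnot \lnot a \lor \lnot c \lor \lnot d) \land \lnot (\lnot d \land c) \land \lnot b   [De Morgan]
= d \land \lnot b \land (a \lor \lnot c \lor \lnot d) \land \lnot (\lnot d \land c) \land \lnot b   [double negation]
= d \land \lnot b \land (a \lor \lnot c \lor \lnot d) \land (\lnot \lnot d \lor \lnot c) \land \lnot b   [De Morgan]
= d \land \lnot b \land (a \lor \lnot c \lor \lnot d) \land (d \lor \lnot c) \land \lnot b   [double negation]
= (d \land \lnot b \land a \land d \land \lnot b) \lor (d \land \lnot b \land a \land \lnot c \land \lnot b) \lor (d \land \lnot b \land \lnot c \land d \land \lnot b) \lor (d \land \lnot b \land \lnot c \land \lnot c \land \lnot b) \lor (d \land \lnot b \land \lnot d \land d \land \lnot b) \lor (d \land \lnot b \land \lnot d \land \lnot c \land \lnot b)   [distribute \land over \lor]
= (d \land \lnot b \land a) \lor (d \land \lnot b \land \lnot c)   [simplify]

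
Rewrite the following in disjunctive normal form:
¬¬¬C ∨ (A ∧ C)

¬¬¬C ∨ (A ∧ C)
≡ ¬C ∨ (A ∧ C)   — double negation

¬C ∨ (A ∧ C)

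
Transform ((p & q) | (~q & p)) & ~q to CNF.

p & ~q

((p & q) | (~q & p)) & ~q
≡ (p | ~q) & (p | p) & (q | ~q) & (q | p) & ~q   [distribute | over &]
≡ p & ~q   [simplify]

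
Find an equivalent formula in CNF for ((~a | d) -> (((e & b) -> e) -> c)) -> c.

~a | d | c

((~a | d) -> (((e & b) -> e) -> c)) -> c
≡ ~((~a | d) -> (((e & b) -> e) -> c)) | c   [eliminate ->]
≡ ~(~(~a | d) | (((e & b) -> e) -> c)) | c   [eliminate ->]
≡ ~(~(~a | d) | ~((e & b) -> e) | c) | c   [eliminate ->]
≡ ~(~(~a | d) | ~(~(e & b) | e) | c) | c   [eliminate ->]
≡ (~~(~a | d) & ~~(~(e & b) | e) & ~c) | c   [De Morgan]
≡ ((~a | d) & ~~(~(e & b) | e) & ~c) | c   [double negation]
≡ ((~a | d) & (~(e & b) | e) & ~c) | c   [double negation]
≡ ((~a | d) & (~e | ~b | e) & ~c) | c   [De Morgan]
≡ (~a | d | c) & (~e | ~b | e | c) & (~c | c)   [distribute | over &]
≡ ~a | d | c   [simplify]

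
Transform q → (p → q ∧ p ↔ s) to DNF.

¬q ∨ s ∧ ¬p ∨ s ∧ q ∧ p

q → (p → q ∧ p ↔ s)
≡ ¬q ∨ (p → q ∧ p ↔ s)   (eliminate →)
≡ ¬q ∨ ((p → q ∧ p) → s) ∧ (s → (p → q ∧ p))   (eliminate ↔)
≡ ¬q ∨ (¬(p → q ∧ p) ∨ s) ∧ (s → (p → q ∧ p))   (eliminate →)
≡ ¬q ∨ (¬(¬p ∨ q ∧ p) ∨ s) ∧ (s → (p → q ∧ p))   (eliminate →)
≡ ¬q ∨ (¬(¬p ∨ q ∧ p) ∨ s) ∧ (¬s ∨ (p → q ∧ p))   (eliminate →)
≡ ¬q ∨ (¬(¬p ∨ q ∧ p) ∨ s) ∧ (¬s ∨ ¬p ∨ q ∧ p)   (eliminate →)
≡ ¬q ∨ (¬¬p ∧ ¬(q ∧ p) ∨ s) ∧ (¬s ∨ ¬p ∨ q ∧ p)   (De Morgan)
≡ ¬q ∨ (p ∧ ¬(q ∧ p) ∨ s) ∧ (¬s ∨ ¬p ∨ q ∧ p)   (double negation)
≡ ¬q ∨ (p ∧ (¬q ∨ ¬p) ∨ s) ∧ (¬s ∨ ¬p ∨ q ∧ p)   (De Morgan)
≡ ¬q ∨ p ∧ ¬q ∧ ¬s ∨ p ∧ ¬q ∧ ¬p ∨ p ∧ ¬q ∧ q ∧ p ∨ p ∧ ¬p ∧ ¬s ∨ p ∧ ¬p ∧ ¬p ∨ p ∧ ¬p ∧ q ∧ p ∨ s ∧ ¬s ∨ s ∧ ¬p ∨ s ∧ q ∧ p   (distribute ∧ over ∨)
≡ ¬q ∨ s ∧ ¬p ∨ s ∧ q ∧ p   (simplify)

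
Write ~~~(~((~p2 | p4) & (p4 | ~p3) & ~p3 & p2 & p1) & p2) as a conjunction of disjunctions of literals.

(~p2 | p4) & (~p3 | ~p2) & (p1 | ~p2)

~~~(~((~p2 | p4) & (p4 | ~p3) & ~p3 & p2 & p1) & p2)
= ~(~((~p2 | p4) & (p4 | ~p3) & ~p3 & p2 & p1) & p2)
= ~~((~p2 | p4) & (p4 | ~p3) & ~p3 & p2 & p1) | ~p2
= ((~p2 | p4) & (p4 | ~p3) & ~p3 & p2 & p1) | ~p2
= (~p2 | p4 | ~p2) & (p4 | ~p3 | ~p2) & (~p3 | ~p2) & (p2 | ~p2) & (p1 | ~p2)
= (~p2 | p4) & (~p3 | ~p2) & (p1 | ~p2)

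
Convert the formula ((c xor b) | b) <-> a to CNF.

(~c | b | a) & (~b | a) & (~a | c | b)

((c xor b) | b) <-> a
= (((c xor b) | b) -> a) & (a -> ((c xor b) | b))
= (~((c xor b) | b) | a) & (a -> ((c xor b) | b))
= (~(((c | b) & ~(c & b)) | b) | a) & (a -> ((c xor b) | b))
= (~(((c | b) & ~(c & b)) | b) | a) & (~a | (c xor b) | b)
= (~(((c | b) & ~(c & b)) | b) | a) & (~a | ((c | b) & ~(c & b)) | b)
= ((~((c | b) & ~(c & b)) & ~b) | a) & (~a | ((c | b) & ~(c & b)) | b)
= (((~(c | b) | ~~(c & b)) & ~b) | a) & (~a | ((c | b) & ~(c & b)) | b)
= ((((~c & ~b) | ~~(c & b)) & ~b) | a) & (~a | ((c | b) & ~(c & b)) | b)
= ((((~c & ~b) | (c & b)) & ~b) | a) & (~a | ((c | b) & ~(c & b)) | b)
= ((((~c & ~b) | (c & b)) & ~b) | a) & (~a | ((c | b) & (~c | ~b)) | b)
= (~c | c | a) & (~c | b | a) & (~b | c | a) & (~b | b | a) & (~b | a) & (~a | c | b | b) & (~a | ~c | ~b | b)
= (~c | b | a) & (~b | a) & (~a | c | b)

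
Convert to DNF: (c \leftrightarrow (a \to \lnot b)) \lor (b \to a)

(c \leftrightarrow (a \to \lnot b)) \lor (b \to a)
= ((c \to (a \to \lnot b)) \land ((a \to \lnot b) \to c)) \lor (b \to a)   — eliminate \leftrightarrow
= ((\lnot c \lor (a \to \lnot b)) \land ((a \to \lnot b) \to c)) \lor (b \to a)   — eliminate \to
= ((\lnot c \lor \lnot a \lor \lnot b) \land ((a \to \lnot b) \to c)) \lor (b \to a)   — eliminate \to
= ((\lnot c \lor \lnot a \lor \lnot b) \land (\lnot (a \to \lnot b) \lor c)) \lor (b \to a)   — eliminate \to
= ((\lnot c \lor \lnot a \lor \lnot b) \land (\lnot (\lnot a \lor \lnot b) \lor c)) \lor (b \to a)   — eliminate \to
= ((\lnot c \lor \lnot a \lor \lnot b) \land (\lnot (\lnot a \lor \lnot b) \lor c)) \lor \lnot b \lor a   — eliminate \to
= ((\lnot c \lor \lnot a \lor \lnot b) \land ((\lnot \lnot a \land \lnot \lnot b) \lor c)) \lor \lnot b \lor a   — De Morgan
= ((\lnot c \lor \lnot a \lor \lnot b) \land ((a \land \lnot \lnot b) \lor c)) \lor \lnot b \lor a   — double negation
= ((\lnot c \lor \lnot a \lor \lnot b) \land ((a \land b) \lor c)) \lor \lnot b \lor a   — double negation
= (\lnot c \land a \land b) \lor (\lnot c \land c) \lor (\lnot a \land a \land b) \lor (\lnot a \land c) \lor (\lnot b \land a \land b) \lor (\lnot b \land c) \lor \lnot b \lor a   — distribute \land over \lor
= (\lnot a \land c) \lor \lnot b \lor a   — simplify

(\lnot a \land c) \lor \lnot b \lor a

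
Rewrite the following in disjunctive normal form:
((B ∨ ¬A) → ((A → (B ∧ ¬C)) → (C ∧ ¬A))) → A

(B ∧ ¬C) ∨ (¬A ∧ ¬C) ∨ A

((B ∨ ¬A) → ((A → (B ∧ ¬C)) → (C ∧ ¬A))) → A
≡ ¬((B ∨ ¬A) → ((A → (B ∧ ¬C)) → (C ∧ ¬A))) ∨ A   — eliminate →
≡ ¬(¬(B ∨ ¬A) ∨ ((A → (B ∧ ¬C)) → (C ∧ ¬A))) ∨ A   — eliminate →
≡ ¬(¬(B ∨ ¬A) ∨ ¬(A → (B ∧ ¬C)) ∨ (C ∧ ¬A)) ∨ A   — eliminate →
≡ ¬(¬(B ∨ ¬A) ∨ ¬(¬A ∨ (B ∧ ¬C)) ∨ (C ∧ ¬A)) ∨ A   — eliminate →
≡ (¬¬(B ∨ ¬A) ∧ ¬¬(¬A ∨ (B ∧ ¬C)) ∧ ¬(C ∧ ¬A)) ∨ A   — De Morgan
≡ ((B ∨ ¬A) ∧ ¬¬(¬A ∨ (B ∧ ¬C)) ∧ ¬(C ∧ ¬A)) ∨ A   — double negation
≡ ((B ∨ ¬A) ∧ (¬A ∨ (B ∧ ¬C)) ∧ ¬(C ∧ ¬A)) ∨ A   — double negation
≡ ((B ∨ ¬A) ∧ (¬A ∨ (B ∧ ¬C)) ∧ (¬C ∨ ¬¬A)) ∨ A   — De Morgan
≡ ((B ∨ ¬A) ∧ (¬A ∨ (B ∧ ¬C)) ∧ (¬C ∨ A)) ∨ A   — double negation
≡ (B ∧ ¬A ∧ ¬C) ∨ (B ∧ ¬A ∧ A) ∨ (B ∧ B ∧ ¬C ∧ ¬C) ∨ (B ∧ B ∧ ¬C ∧ A) ∨ (¬A ∧ ¬A ∧ ¬C) ∨ (¬A ∧ ¬A ∧ A) ∨ (¬A ∧ B ∧ ¬C ∧ ¬C) ∨ (¬A ∧ B ∧ ¬C ∧ A) ∨ A   — distribute ∧ over ∨
≡ (B ∧ ¬C) ∨ (¬A ∧ ¬C) ∨ A   — simplify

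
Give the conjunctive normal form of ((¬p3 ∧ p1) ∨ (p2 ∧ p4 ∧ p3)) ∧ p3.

(¬p3 ∨ p2) ∧ (¬p3 ∨ p4) ∧ (p1 ∨ p2) ∧ (p1 ∨ p4) ∧ p3

((¬p3 ∧ p1) ∨ (p2 ∧ p4 ∧ p3)) ∧ p3
≡ (¬p3 ∨ p2) ∧ (¬p3 ∨ p4) ∧ (¬p3 ∨ p3) ∧ (p1 ∨ p2) ∧ (p1 ∨ p4) ∧ (p1 ∨ p3) ∧ p3   — distribute ∨ over ∧
≡ (¬p3 ∨ p2) ∧ (¬p3 ∨ p4) ∧ (p1 ∨ p2) ∧ (p1 ∨ p4) ∧ p3   — simplify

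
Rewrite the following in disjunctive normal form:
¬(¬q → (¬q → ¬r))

¬q ∧ r

¬(¬q → (¬q → ¬r))
⇔ ¬(¬¬q ∨ (¬q → ¬r))   [eliminate →]
⇔ ¬(¬¬q ∨ ¬¬q ∨ ¬r)   [eliminate →]
⇔ ¬¬¬q ∧ ¬¬¬q ∧ ¬¬r   [De Morgan]
⇔ ¬q ∧ ¬¬¬q ∧ ¬¬r   [double negation]
⇔ ¬q ∧ ¬q ∧ ¬¬r   [double negation]
⇔ ¬q ∧ ¬q ∧ r   [double negation]
⇔ ¬q ∧ r   [simplify]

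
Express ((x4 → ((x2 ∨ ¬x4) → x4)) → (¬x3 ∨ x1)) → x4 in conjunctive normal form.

(x3 ∨ x4) ∧ (¬x1 ∨ x4)

((x4 → ((x2 ∨ ¬x4) → x4)) → (¬x3 ∨ x1)) → x4
⇔ ¬((x4 → ((x2 ∨ ¬x4) → x4)) → (¬x3 ∨ x1)) ∨ x4
⇔ ¬(¬(x4 → ((x2 ∨ ¬x4) → x4)) ∨ ¬x3 ∨ x1) ∨ x4
⇔ ¬(¬(¬x4 ∨ ((x2 ∨ ¬x4) → x4)) ∨ ¬x3 ∨ x1) ∨ x4
⇔ ¬(¬(¬x4 ∨ ¬(x2 ∨ ¬x4) ∨ x4) ∨ ¬x3 ∨ x1) ∨ x4
⇔ (¬¬(¬x4 ∨ ¬(x2 ∨ ¬x4) ∨ x4) ∧ ¬¬x3 ∧ ¬x1) ∨ x4
⇔ ((¬x4 ∨ ¬(x2 ∨ ¬x4) ∨ x4) ∧ ¬¬x3 ∧ ¬x1) ∨ x4
⇔ ((¬x4 ∨ (¬x2 ∧ ¬¬x4) ∨ x4) ∧ ¬¬x3 ∧ ¬x1) ∨ x4
⇔ ((¬x4 ∨ (¬x2 ∧ x4) ∨ x4) ∧ ¬¬x3 ∧ ¬x1) ∨ x4
⇔ ((¬x4 ∨ (¬x2 ∧ x4) ∨ x4) ∧ x3 ∧ ¬x1) ∨ x4
⇔ (¬x4 ∨ ¬x2 ∨ x4 ∨ x4) ∧ (¬x4 ∨ x4 ∨ x4 ∨ x4) ∧ (x3 ∨ x4) ∧ (¬x1 ∨ x4)
⇔ (x3 ∨ x4) ∧ (¬x1 ∨ x4)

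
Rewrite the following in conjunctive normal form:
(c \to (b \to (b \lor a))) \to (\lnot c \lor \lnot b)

\lnot b \lor \lnot c

(c \to (b \to (b \lor a))) \to (\lnot c \lor \lnot b)
= \lnot (c \to (b \to (b \lor a))) \lor \lnot c \lor \lnot b   [eliminate \to]
= \lnot (\lnot c \lor (b \to (b \lor a))) \lor \lnot c \lor \lnot b   [eliminate \to]
= \lnot (\lnot c \lor \lnot b \lor b \lor a) \lor \lnot c \lor \lnot b   [eliminate \to]
= (\lnot \lnot c \land \lnot \lnot b \land \lnot b \land \lnot a) \lor \lnot c \lor \lnot b   [De Morgan]
= (c \land \lnot \lnot b \land \lnot b \land \lnot a) \lor \lnot c \lor \lnot b   [double negation]
= (c \land b \land \lnot b \land \lnot a) \lor \lnot c \lor \lnot b   [double negation]
= (c \lor \lnot c \lor \lnot b) \land (b \lor \lnot c \lor \lnot b) \land (\lnot b \lor \lnot c \lor \lnot b) \land (\lnot a \lor \lnot c \lor \lnot b)   [distribute \lor over \land]
= \lnot b \lor \lnot c   [simplify]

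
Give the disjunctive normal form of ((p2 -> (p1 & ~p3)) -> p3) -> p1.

((p2 -> (p1 & ~p3)) -> p3) -> p1
= ~((p2 -> (p1 & ~p3)) -> p3) | p1   [eliminate ->]
= ~(~(p2 -> (p1 & ~p3)) | p3) | p1   [eliminate ->]
= ~(~(~p2 | (p1 & ~p3)) | p3) | p1   [eliminate ->]
= (~~(~p2 | (p1 & ~p3)) & ~p3) | p1   [De Morgan]
= ((~p2 | (p1 & ~p3)) & ~p3) | p1   [double negation]
= (~p2 & ~p3) | (p1 & ~p3 & ~p3) | p1   [distribute & over |]
= (~p2 & ~p3) | p1   [simplify]

(~p2 & ~p3) | p1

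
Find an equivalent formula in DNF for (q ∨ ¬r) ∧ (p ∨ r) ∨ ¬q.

(q ∨ ¬r) ∧ (p ∨ r) ∨ ¬q
≡ q ∧ p ∨ q ∧ r ∨ ¬r ∧ p ∨ ¬r ∧ r ∨ ¬q   (distribute ∧ over ∨)
≡ q ∧ p ∨ q ∧ r ∨ ¬r ∧ p ∨ ¬q   (simplify)

q ∧ p ∨ q ∧ r ∨ ¬r ∧ p ∨ ¬q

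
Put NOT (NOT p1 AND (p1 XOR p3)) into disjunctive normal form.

NOT (NOT p1 AND (p1 XOR p3))
= NOT (NOT p1 AND ((p1 AND NOT p3) OR (NOT p1 AND p3)))   — expand XOR
= NOT NOT p1 OR NOT ((p1 AND NOT p3) OR (NOT p1 AND p3))   — De Morgan
= p1 OR NOT ((p1 AND NOT p3) OR (NOT p1 AND p3))   — double negation
= p1 OR (NOT (p1 AND NOT p3) AND NOT (NOT p1 AND p3))   — De Morgan
= p1 OR ((NOT p1 OR NOT NOT p3) AND NOT (NOT p1 AND p3))   — De Morgan
= p1 OR ((NOT p1 OR p3) AND NOT (NOT p1 AND p3))   — double negation
= p1 OR ((NOT p1 OR p3) AND (NOT NOT p1 OR NOT p3))   — De Morgan
= p1 OR ((NOT p1 OR p3) AND (p1 OR NOT p3))   — double negation
= p1 OR (NOT p1 AND p1) OR (NOT p1 AND NOT p3) OR (p3 AND p1) OR (p3 AND NOT p3)   — distribute AND over OR
= p1 OR (NOT p1 AND NOT p3)   — simplify

p1 OR (NOT p1 AND NOT p3)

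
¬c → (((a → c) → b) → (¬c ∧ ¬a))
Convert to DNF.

c ∨ (¬a ∧ ¬b) ∨ (¬c ∧ ¬a)

¬c → (((a → c) → b) → (¬c ∧ ¬a))
≡ ¬¬c ∨ (((a → c) → b) → (¬c ∧ ¬a))   [eliminate →]
≡ ¬¬c ∨ ¬((a → c) → b) ∨ (¬c ∧ ¬a)   [eliminate →]
≡ ¬¬c ∨ ¬(¬(a → c) ∨ b) ∨ (¬c ∧ ¬a)   [eliminate →]
≡ ¬¬c ∨ ¬(¬(¬a ∨ c) ∨ b) ∨ (¬c ∧ ¬a)   [eliminate →]
≡ c ∨ ¬(¬(¬a ∨ c) ∨ b) ∨ (¬c ∧ ¬a)   [double negation]
≡ c ∨ (¬¬(¬a ∨ c) ∧ ¬b) ∨ (¬c ∧ ¬a)   [De Morgan]
≡ c ∨ ((¬a ∨ c) ∧ ¬b) ∨ (¬c ∧ ¬a)   [double negation]
≡ c ∨ (¬a ∧ ¬b) ∨ (c ∧ ¬b) ∨ (¬c ∧ ¬a)   [distribute ∧ over ∨]
≡ c ∨ (¬a ∧ ¬b) ∨ (¬c ∧ ¬a)   [simplify]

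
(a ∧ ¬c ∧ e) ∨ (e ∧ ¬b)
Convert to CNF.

(a ∨ ¬b) ∧ (¬c ∨ ¬b) ∧ e

(a ∧ ¬c ∧ e) ∨ (e ∧ ¬b)
= (a ∨ e) ∧ (a ∨ ¬b) ∧ (¬c ∨ e) ∧ (¬c ∨ ¬b) ∧ (e ∨ e) ∧ (e ∨ ¬b)   [distribute ∨ over ∧]
= (a ∨ ¬b) ∧ (¬c ∨ ¬b) ∧ e   [simplify]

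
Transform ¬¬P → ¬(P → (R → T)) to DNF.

¬P ∨ (P ∧ R ∧ ¬T)

¬¬P → ¬(P → (R → T))
≡ ¬¬¬P ∨ ¬(P → (R → T))
≡ ¬¬¬P ∨ ¬(¬P ∨ (R → T))
≡ ¬¬¬P ∨ ¬(¬P ∨ ¬R ∨ T)
≡ ¬P ∨ ¬(¬P ∨ ¬R ∨ T)
≡ ¬P ∨ (¬¬P ∧ ¬¬R ∧ ¬T)
≡ ¬P ∨ (P ∧ ¬¬R ∧ ¬T)
≡ ¬P ∨ (P ∧ R ∧ ¬T)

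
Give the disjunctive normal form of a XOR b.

a XOR b
≡ (a AND NOT b) OR (NOT a AND b)   [expand XOR]

(a AND NOT b) OR (NOT a AND b)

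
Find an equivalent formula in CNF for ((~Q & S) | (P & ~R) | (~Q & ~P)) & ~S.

(~Q | P) & (~Q | ~R) & (S | ~R | ~P) & ~S

((~Q & S) | (P & ~R) | (~Q & ~P)) & ~S
= (~Q | P | ~Q) & (~Q | P | ~P) & (~Q | ~R | ~Q) & (~Q | ~R | ~P) & (S | P | ~Q) & (S | P | ~P) & (S | ~R | ~Q) & (S | ~R | ~P) & ~S   [distribute | over &]
= (~Q | P) & (~Q | ~R) & (S | ~R | ~P) & ~S   [simplify]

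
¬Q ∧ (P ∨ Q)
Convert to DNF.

¬Q ∧ P

¬Q ∧ (P ∨ Q)
⇔ (¬Q ∧ P) ∨ (¬Q ∧ Q)   [distribute ∧ over ∨]
⇔ ¬Q ∧ P   [simplify]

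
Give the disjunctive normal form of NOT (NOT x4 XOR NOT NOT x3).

NOT (NOT x4 XOR NOT NOT x3)
⇔ NOT ((NOT x4 AND NOT NOT NOT x3) OR (NOT NOT x4 AND NOT NOT x3))   [expand XOR]
⇔ NOT (NOT x4 AND NOT NOT NOT x3) AND NOT (NOT NOT x4 AND NOT NOT x3)   [De Morgan]
⇔ (NOT NOT x4 OR NOT NOT NOT NOT x3) AND NOT (NOT NOT x4 AND NOT NOT x3)   [De Morgan]
⇔ (x4 OR NOT NOT NOT NOT x3) AND NOT (NOT NOT x4 AND NOT NOT x3)   [double negation]
⇔ (x4 OR NOT NOT x3) AND NOT (NOT NOT x4 AND NOT NOT x3)   [double negation]
⇔ (x4 OR x3) AND NOT (NOT NOT x4 AND NOT NOT x3)   [double negation]
⇔ (x4 OR x3) AND (NOT NOT NOT x4 OR NOT NOT NOT x3)   [De Morgan]
⇔ (x4 OR x3) AND (NOT x4 OR NOT NOT NOT x3)   [double negation]
⇔ (x4 OR x3) AND (NOT x4 OR NOT x3)   [double negation]
⇔ (x4 AND NOT x4) OR (x4 AND NOT x3) OR (x3 AND NOT x4) OR (x3 AND NOT x3)   [distribute AND over OR]
⇔ (x4 AND NOT x3) OR (x3 AND NOT x4)   [simplify]

(x4 AND NOT x3) OR (x3 AND NOT x4)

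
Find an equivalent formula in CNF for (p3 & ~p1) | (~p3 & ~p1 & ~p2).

(p3 | ~p2) & ~p1

(p3 & ~p1) | (~p3 & ~p1 & ~p2)
⇔ (p3 | ~p3) & (p3 | ~p1) & (p3 | ~p2) & (~p1 | ~p3) & (~p1 | ~p1) & (~p1 | ~p2)   — distribute | over &
⇔ (p3 | ~p2) & ~p1   — simplify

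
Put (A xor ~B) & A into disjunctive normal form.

A & B

(A xor ~B) & A
≡ ((A & ~~B) | (~A & ~B)) & A
≡ ((A & B) | (~A & ~B)) & A
≡ (A & B & A) | (~A & ~B & A)
≡ A & B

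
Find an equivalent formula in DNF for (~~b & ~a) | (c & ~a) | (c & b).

(b & ~a) | (c & ~a) | (c & b)

(~~b & ~a) | (c & ~a) | (c & b)
= (b & ~a) | (c & ~a) | (c & b)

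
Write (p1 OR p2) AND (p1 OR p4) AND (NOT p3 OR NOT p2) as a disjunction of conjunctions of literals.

(p1 AND NOT p3) OR (p1 AND NOT p2) OR (p2 AND p4 AND NOT p3)

(p1 OR p2) AND (p1 OR p4) AND (NOT p3 OR NOT p2)
⇔ (p1 AND p1 AND NOT p3) OR (p1 AND p1 AND NOT p2) OR (p1 AND p4 AND NOT p3) OR (p1 AND p4 AND NOT p2) OR (p2 AND p1 AND NOT p3) OR (p2 AND p1 AND NOT p2) OR (p2 AND p4 AND NOT p3) OR (p2 AND p4 AND NOT p2)   [distribute AND over OR]
⇔ (p1 AND NOT p3) OR (p1 AND NOT p2) OR (p2 AND p4 AND NOT p3)   [simplify]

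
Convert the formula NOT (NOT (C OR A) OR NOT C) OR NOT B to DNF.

C OR NOT B

NOT (NOT (C OR A) OR NOT C) OR NOT B
≡ (NOT NOT (C OR A) AND NOT NOT C) OR NOT B   [De Morgan]
≡ ((C OR A) AND NOT NOT C) OR NOT B   [double negation]
≡ ((C OR A) AND C) OR NOT B   [double negation]
≡ (C AND C) OR (A AND C) OR NOT B   [distribute AND over OR]
≡ C OR NOT B   [simplify]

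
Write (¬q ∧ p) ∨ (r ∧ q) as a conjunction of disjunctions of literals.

(¬q ∧ p) ∨ (r ∧ q)
= (¬q ∨ r) ∧ (¬q ∨ q) ∧ (p ∨ r) ∧ (p ∨ q)   — distribute ∨ over ∧
= (¬q ∨ r) ∧ (p ∨ r) ∧ (p ∨ q)   — simplify

(¬q ∨ r) ∧ (p ∨ r) ∧ (p ∨ q)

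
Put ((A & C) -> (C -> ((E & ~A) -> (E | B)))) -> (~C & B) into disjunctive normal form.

((A & C) -> (C -> ((E & ~A) -> (E | B)))) -> (~C & B)
≡ ~((A & C) -> (C -> ((E & ~A) -> (E | B)))) | (~C & B)   [eliminate ->]
≡ ~(~(A & C) | (C -> ((E & ~A) -> (E | B)))) | (~C & B)   [eliminate ->]
≡ ~(~(A & C) | ~C | ((E & ~A) -> (E | B))) | (~C & B)   [eliminate ->]
≡ ~(~(A & C) | ~C | ~(E & ~A) | E | B) | (~C & B)   [eliminate ->]
≡ (~~(A & C) & ~~C & ~~(E & ~A) & ~E & ~B) | (~C & B)   [De Morgan]
≡ (A & C & ~~C & ~~(E & ~A) & ~E & ~B) | (~C & B)   [double negation]
≡ (A & C & C & ~~(E & ~A) & ~E & ~B) | (~C & B)   [double negation]
≡ (A & C & C & E & ~A & ~E & ~B) | (~C & B)   [double negation]
≡ ~C & B   [simplify]

~C & B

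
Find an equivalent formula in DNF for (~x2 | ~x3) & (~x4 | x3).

(~x2 & ~x4) | (~x2 & x3) | (~x3 & ~x4)

(~x2 | ~x3) & (~x4 | x3)
⇔ (~x2 & ~x4) | (~x2 & x3) | (~x3 & ~x4) | (~x3 & x3)   [distribute & over |]
⇔ (~x2 & ~x4) | (~x2 & x3) | (~x3 & ~x4)   [simplify]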